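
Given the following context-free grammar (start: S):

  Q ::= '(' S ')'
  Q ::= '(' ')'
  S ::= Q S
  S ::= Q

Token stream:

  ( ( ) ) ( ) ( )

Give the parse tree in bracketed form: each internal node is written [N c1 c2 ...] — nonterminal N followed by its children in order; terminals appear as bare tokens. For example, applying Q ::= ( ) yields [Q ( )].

[S [Q ( [S [Q ( )]] )] [S [Q ( )] [S [Q ( )]]]]

S
Q S
( S ) S
( Q ) S
( ( ) ) S
( ( ) ) Q S
( ( ) ) ( ) S
( ( ) ) ( ) Q
( ( ) ) ( ) ( )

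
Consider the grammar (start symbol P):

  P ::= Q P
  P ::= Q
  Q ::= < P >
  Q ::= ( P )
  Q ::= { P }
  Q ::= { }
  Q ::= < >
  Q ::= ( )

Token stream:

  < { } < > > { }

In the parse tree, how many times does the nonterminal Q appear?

[P [Q < [P [Q { }] [P [Q < >]]] >] [P [Q { }]]]

4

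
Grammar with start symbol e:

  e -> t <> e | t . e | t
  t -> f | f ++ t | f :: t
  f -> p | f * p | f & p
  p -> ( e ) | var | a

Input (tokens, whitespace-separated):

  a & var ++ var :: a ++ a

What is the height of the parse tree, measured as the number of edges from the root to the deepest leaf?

[e [t [f [f [p a]] & [p var]] ++ [t [f [p var]] :: [t [f [p a]] ++ [t [f [p a]]]]]]]

7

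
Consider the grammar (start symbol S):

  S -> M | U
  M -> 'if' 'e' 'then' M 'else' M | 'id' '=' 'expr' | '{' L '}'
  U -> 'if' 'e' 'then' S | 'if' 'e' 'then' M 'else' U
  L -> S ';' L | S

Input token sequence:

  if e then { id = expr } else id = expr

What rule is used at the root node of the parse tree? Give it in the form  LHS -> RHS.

S -> M

[S [M if e then [M { [L [S [M id = expr]]] }] else [M id = expr]]]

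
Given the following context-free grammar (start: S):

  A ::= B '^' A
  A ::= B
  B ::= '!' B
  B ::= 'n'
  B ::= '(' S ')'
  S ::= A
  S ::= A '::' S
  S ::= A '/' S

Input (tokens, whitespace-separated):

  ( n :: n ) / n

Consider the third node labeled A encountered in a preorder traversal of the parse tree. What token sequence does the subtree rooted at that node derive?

n

[S [A [B ( [S [A [B n]] :: [S [A [B n]]]] )]] / [S [A [B n]]]]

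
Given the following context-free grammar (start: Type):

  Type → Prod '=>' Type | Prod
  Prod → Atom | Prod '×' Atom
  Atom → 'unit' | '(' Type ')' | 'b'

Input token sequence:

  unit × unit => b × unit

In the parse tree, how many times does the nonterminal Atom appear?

[Type [Prod [Prod [Atom unit]] × [Atom unit]] => [Type [Prod [Prod [Atom b]] × [Atom unit]]]]

4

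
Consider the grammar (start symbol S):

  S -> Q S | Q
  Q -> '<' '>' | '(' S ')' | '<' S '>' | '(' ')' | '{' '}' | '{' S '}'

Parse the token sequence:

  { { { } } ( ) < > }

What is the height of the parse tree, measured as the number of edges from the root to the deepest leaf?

6

[S [Q { [S [Q { [S [Q { }]] }] [S [Q ( )] [S [Q < >]]]] }]]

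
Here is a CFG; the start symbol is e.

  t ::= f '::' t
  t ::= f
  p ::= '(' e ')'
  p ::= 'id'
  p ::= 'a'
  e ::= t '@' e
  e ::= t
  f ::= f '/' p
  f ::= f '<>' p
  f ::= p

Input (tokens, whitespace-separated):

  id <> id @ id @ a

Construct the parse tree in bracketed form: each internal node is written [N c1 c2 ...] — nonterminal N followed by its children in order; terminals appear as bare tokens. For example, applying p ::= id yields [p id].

[e [t [f [f [p id]] <> [p id]]] @ [e [t [f [p id]]] @ [e [t [f [p a]]]]]]

e
t @ e
f @ e
f <> p @ e
p <> p @ e
id <> p @ e
id <> id @ e
id <> id @ t @ e
id <> id @ f @ e
id <> id @ p @ e
id <> id @ id @ e
id <> id @ id @ t
id <> id @ id @ f
id <> id @ id @ p
id <> id @ id @ a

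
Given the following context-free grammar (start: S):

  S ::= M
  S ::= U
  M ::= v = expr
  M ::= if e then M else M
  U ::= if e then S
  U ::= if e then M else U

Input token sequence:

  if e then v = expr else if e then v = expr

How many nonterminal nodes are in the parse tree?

[S [U if e then [M v = expr] else [U if e then [S [M v = expr]]]]]

6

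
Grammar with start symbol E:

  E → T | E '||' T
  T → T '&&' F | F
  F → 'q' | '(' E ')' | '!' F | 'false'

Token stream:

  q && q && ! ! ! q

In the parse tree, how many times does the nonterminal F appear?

6

[E [T [T [T [F q]] && [F q]] && [F ! [F ! [F ! [F q]]]]]]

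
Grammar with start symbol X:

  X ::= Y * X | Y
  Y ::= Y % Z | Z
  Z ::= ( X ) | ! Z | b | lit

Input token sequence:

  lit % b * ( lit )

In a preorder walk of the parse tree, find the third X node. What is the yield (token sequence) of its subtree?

lit

[X [Y [Y [Z lit]] % [Z b]] * [X [Y [Z ( [X [Y [Z lit]]] )]]]]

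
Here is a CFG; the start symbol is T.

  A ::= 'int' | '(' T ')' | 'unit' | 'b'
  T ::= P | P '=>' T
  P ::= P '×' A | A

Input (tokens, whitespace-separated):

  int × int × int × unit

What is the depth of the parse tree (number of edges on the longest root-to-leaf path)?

[T [P [P [P [P [A int]] × [A int]] × [A int]] × [A unit]]]

6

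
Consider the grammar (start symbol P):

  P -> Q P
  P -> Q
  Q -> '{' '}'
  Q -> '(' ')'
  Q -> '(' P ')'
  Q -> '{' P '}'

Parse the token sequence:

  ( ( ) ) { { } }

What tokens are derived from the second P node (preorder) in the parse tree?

( )

[P [Q ( [P [Q ( )]] )] [P [Q { [P [Q { }]] }]]]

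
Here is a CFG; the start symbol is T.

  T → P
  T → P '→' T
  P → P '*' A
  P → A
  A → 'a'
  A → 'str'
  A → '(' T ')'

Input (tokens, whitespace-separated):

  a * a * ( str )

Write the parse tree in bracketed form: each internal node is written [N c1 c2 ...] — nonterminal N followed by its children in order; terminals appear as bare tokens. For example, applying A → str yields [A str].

T
P
P * A
P * A * A
A * A * A
a * A * A
a * a * A
a * a * ( T )
a * a * ( P )
a * a * ( A )
a * a * ( str )

[T [P [P [P [A a]] * [A a]] * [A ( [T [P [A str]]] )]]]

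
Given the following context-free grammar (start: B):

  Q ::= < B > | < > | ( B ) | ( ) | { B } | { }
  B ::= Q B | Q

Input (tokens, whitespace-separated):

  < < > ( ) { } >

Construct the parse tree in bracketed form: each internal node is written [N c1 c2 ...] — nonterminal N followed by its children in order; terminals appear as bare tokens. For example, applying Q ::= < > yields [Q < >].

[B [Q < [B [Q < >] [B [Q ( )] [B [Q { }]]]] >]]

B
Q
< B >
< Q B >
< < > B >
< < > Q B >
< < > ( ) B >
< < > ( ) Q >
< < > ( ) { } >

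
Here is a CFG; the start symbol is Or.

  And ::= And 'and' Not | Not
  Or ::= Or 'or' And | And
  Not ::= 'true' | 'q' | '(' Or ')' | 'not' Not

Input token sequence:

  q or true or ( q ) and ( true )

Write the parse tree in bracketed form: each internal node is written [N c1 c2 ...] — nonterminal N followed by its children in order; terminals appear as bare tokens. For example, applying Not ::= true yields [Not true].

Or
Or or And
Or or And or And
And or And or And
Not or And or And
q or And or And
q or Not or And
q or true or And
q or true or And and Not
q or true or Not and Not
q or true or ( Or ) and Not
q or true or ( And ) and Not
q or true or ( Not ) and Not
q or true or ( q ) and Not
q or true or ( q ) and ( Or )
q or true or ( q ) and ( And )
q or true or ( q ) and ( Not )
q or true or ( q ) and ( true )

[Or [Or [Or [And [Not q]]] or [And [Not true]]] or [And [And [Not ( [Or [And [Not q]]] )]] and [Not ( [Or [And [Not true]]] )]]]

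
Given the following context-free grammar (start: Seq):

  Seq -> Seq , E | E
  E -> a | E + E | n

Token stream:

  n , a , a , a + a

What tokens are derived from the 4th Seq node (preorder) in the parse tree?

[Seq [Seq [Seq [Seq [E n]] , [E a]] , [E a]] , [E [E a] + [E a]]]

n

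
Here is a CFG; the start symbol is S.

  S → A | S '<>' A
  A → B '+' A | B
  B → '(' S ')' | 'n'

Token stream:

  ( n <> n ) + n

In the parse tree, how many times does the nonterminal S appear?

3

[S [A [B ( [S [S [A [B n]]] <> [A [B n]]] )] + [A [B n]]]]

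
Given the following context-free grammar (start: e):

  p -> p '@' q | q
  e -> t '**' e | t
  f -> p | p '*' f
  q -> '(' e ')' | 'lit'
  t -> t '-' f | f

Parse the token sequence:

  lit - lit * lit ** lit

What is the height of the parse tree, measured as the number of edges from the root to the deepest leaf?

6

[e [t [t [f [p [q lit]]]] - [f [p [q lit]] * [f [p [q lit]]]]] ** [e [t [f [p [q lit]]]]]]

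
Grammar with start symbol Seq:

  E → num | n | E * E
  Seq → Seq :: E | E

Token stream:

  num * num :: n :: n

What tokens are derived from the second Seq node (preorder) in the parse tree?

num * num :: n

[Seq [Seq [Seq [E [E num] * [E num]]] :: [E n]] :: [E n]]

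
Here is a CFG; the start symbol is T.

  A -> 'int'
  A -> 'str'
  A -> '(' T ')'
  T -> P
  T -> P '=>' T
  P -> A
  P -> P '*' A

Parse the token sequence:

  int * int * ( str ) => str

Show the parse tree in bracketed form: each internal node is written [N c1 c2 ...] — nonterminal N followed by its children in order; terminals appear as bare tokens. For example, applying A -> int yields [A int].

T
P => T
P * A => T
P * A * A => T
A * A * A => T
int * A * A => T
int * int * A => T
int * int * ( T ) => T
int * int * ( P ) => T
int * int * ( A ) => T
int * int * ( str ) => T
int * int * ( str ) => P
int * int * ( str ) => A
int * int * ( str ) => str

[T [P [P [P [A int]] * [A int]] * [A ( [T [P [A str]]] )]] => [T [P [A str]]]]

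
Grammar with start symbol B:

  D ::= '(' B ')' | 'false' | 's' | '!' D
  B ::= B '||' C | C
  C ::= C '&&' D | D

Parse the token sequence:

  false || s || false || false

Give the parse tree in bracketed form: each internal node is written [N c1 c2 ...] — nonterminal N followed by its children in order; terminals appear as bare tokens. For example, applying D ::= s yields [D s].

B
B || C
B || C || C
B || C || C || C
C || C || C || C
D || C || C || C
false || C || C || C
false || D || C || C
false || s || C || C
false || s || D || C
false || s || false || C
false || s || false || D
false || s || false || false

[B [B [B [B [C [D false]]] || [C [D s]]] || [C [D false]]] || [C [D false]]]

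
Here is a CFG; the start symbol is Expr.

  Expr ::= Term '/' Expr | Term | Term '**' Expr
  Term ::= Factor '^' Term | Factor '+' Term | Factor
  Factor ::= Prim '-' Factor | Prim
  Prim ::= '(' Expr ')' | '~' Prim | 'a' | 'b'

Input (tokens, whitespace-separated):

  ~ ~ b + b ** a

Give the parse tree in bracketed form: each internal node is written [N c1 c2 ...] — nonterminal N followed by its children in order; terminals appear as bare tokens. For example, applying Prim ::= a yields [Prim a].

Expr
Term ** Expr
Factor + Term ** Expr
Prim + Term ** Expr
~ Prim + Term ** Expr
~ ~ Prim + Term ** Expr
~ ~ b + Term ** Expr
~ ~ b + Factor ** Expr
~ ~ b + Prim ** Expr
~ ~ b + b ** Expr
~ ~ b + b ** Term
~ ~ b + b ** Factor
~ ~ b + b ** Prim
~ ~ b + b ** a

[Expr [Term [Factor [Prim ~ [Prim ~ [Prim b]]]] + [Term [Factor [Prim b]]]] ** [Expr [Term [Factor [Prim a]]]]]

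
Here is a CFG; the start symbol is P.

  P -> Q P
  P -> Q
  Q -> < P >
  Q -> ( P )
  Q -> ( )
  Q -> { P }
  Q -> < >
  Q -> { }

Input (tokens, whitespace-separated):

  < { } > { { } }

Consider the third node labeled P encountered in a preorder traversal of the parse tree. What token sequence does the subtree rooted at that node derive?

{ { } }

[P [Q < [P [Q { }]] >] [P [Q { [P [Q { }]] }]]]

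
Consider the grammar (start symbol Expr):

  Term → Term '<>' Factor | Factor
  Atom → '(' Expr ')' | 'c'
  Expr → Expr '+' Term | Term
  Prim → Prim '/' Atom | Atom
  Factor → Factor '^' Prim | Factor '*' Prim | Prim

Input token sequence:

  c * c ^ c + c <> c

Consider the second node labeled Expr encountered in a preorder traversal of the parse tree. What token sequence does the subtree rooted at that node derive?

[Expr [Expr [Term [Factor [Factor [Factor [Prim [Atom c]]] * [Prim [Atom c]]] ^ [Prim [Atom c]]]]] + [Term [Term [Factor [Prim [Atom c]]]] <> [Factor [Prim [Atom c]]]]]

c * c ^ c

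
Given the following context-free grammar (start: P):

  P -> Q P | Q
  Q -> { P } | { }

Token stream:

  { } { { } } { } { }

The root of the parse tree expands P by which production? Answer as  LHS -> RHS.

P -> Q P

[P [Q { }] [P [Q { [P [Q { }]] }] [P [Q { }] [P [Q { }]]]]]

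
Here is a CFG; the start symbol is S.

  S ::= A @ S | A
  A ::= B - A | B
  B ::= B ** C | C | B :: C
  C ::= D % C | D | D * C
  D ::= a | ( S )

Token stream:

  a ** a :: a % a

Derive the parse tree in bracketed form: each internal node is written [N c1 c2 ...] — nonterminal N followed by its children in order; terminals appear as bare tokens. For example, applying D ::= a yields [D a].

[S [A [B [B [B [C [D a]]] ** [C [D a]]] :: [C [D a] % [C [D a]]]]]]

S
A
B
B :: C
B ** C :: C
C ** C :: C
D ** C :: C
a ** C :: C
a ** D :: C
a ** a :: C
a ** a :: D % C
a ** a :: a % C
a ** a :: a % D
a ** a :: a % a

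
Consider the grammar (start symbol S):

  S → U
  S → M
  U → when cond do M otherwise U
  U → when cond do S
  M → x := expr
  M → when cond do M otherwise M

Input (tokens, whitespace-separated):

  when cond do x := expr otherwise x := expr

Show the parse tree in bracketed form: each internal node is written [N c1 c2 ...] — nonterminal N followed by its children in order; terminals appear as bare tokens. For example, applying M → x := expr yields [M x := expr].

S
M
when cond do M otherwise M
when cond do x := expr otherwise M
when cond do x := expr otherwise x := expr

[S [M when cond do [M x := expr] otherwise [M x := expr]]]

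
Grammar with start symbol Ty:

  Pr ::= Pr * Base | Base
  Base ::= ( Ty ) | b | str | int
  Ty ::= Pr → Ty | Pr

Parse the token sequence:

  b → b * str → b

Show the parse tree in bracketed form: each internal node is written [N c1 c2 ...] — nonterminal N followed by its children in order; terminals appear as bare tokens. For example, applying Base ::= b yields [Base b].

Ty
Pr → Ty
Base → Ty
b → Ty
b → Pr → Ty
b → Pr * Base → Ty
b → Base * Base → Ty
b → b * Base → Ty
b → b * str → Ty
b → b * str → Pr
b → b * str → Base
b → b * str → b

[Ty [Pr [Base b]] → [Ty [Pr [Pr [Base b]] * [Base str]] → [Ty [Pr [Base b]]]]]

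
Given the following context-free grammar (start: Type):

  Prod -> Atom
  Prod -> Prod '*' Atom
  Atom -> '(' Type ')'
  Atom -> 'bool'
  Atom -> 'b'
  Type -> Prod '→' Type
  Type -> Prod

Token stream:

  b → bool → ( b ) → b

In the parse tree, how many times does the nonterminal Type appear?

5

[Type [Prod [Atom b]] → [Type [Prod [Atom bool]] → [Type [Prod [Atom ( [Type [Prod [Atom b]]] )]] → [Type [Prod [Atom b]]]]]]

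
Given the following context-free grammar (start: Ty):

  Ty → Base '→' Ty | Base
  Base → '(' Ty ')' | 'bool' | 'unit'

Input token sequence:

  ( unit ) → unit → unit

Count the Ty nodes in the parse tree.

4

[Ty [Base ( [Ty [Base unit]] )] → [Ty [Base unit] → [Ty [Base unit]]]]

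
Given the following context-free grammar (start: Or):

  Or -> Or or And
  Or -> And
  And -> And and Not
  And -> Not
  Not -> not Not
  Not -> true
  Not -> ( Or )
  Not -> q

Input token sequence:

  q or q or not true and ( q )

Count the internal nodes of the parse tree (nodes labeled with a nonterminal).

[Or [Or [Or [And [Not q]]] or [And [Not q]]] or [And [And [Not not [Not true]]] and [Not ( [Or [And [Not q]]] )]]]

15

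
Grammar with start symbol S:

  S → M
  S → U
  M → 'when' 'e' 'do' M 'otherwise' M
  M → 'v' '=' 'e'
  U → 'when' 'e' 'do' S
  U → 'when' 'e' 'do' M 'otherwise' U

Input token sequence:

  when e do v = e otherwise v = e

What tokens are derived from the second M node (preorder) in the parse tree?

[S [M when e do [M v = e] otherwise [M v = e]]]

v = e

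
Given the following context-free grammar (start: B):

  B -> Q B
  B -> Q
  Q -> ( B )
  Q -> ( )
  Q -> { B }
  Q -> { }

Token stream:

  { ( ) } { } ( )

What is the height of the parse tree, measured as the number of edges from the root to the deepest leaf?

[B [Q { [B [Q ( )]] }] [B [Q { }] [B [Q ( )]]]]

4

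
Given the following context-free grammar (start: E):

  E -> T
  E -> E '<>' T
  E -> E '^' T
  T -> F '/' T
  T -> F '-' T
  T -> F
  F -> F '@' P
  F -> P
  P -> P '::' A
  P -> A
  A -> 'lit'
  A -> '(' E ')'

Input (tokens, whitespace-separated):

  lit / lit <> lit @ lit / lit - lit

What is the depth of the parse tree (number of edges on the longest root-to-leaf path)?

7

[E [E [T [F [P [A lit]]] / [T [F [P [A lit]]]]]] <> [T [F [F [P [A lit]]] @ [P [A lit]]] / [T [F [P [A lit]]] - [T [F [P [A lit]]]]]]]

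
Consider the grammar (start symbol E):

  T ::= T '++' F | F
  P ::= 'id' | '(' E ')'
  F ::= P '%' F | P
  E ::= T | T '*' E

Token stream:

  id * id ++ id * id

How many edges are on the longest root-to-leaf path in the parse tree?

[E [T [F [P id]]] * [E [T [T [F [P id]]] ++ [F [P id]]] * [E [T [F [P id]]]]]]

6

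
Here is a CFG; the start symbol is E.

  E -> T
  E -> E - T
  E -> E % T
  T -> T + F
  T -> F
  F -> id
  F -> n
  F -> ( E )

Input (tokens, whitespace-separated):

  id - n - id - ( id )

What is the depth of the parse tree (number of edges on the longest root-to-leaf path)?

6

[E [E [E [E [T [F id]]] - [T [F n]]] - [T [F id]]] - [T [F ( [E [T [F id]]] )]]]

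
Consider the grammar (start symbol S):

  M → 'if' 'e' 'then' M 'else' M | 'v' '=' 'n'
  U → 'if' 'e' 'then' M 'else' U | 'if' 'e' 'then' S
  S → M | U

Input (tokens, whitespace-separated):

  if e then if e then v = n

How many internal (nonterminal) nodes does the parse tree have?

[S [U if e then [S [U if e then [S [M v = n]]]]]]

6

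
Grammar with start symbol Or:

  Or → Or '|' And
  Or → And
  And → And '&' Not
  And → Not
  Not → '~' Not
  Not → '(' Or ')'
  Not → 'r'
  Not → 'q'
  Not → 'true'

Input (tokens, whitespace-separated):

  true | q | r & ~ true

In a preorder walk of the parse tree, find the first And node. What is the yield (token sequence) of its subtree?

true

[Or [Or [Or [And [Not true]]] | [And [Not q]]] | [And [And [Not r]] & [Not ~ [Not true]]]]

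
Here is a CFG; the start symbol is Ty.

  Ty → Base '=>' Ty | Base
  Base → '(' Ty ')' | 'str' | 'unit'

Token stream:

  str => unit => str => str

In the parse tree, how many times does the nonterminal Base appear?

4

[Ty [Base str] => [Ty [Base unit] => [Ty [Base str] => [Ty [Base str]]]]]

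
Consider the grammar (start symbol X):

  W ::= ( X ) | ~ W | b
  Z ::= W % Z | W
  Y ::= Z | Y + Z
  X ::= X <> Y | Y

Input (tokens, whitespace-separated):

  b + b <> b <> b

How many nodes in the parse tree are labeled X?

3

[X [X [X [Y [Y [Z [W b]]] + [Z [W b]]]] <> [Y [Z [W b]]]] <> [Y [Z [W b]]]]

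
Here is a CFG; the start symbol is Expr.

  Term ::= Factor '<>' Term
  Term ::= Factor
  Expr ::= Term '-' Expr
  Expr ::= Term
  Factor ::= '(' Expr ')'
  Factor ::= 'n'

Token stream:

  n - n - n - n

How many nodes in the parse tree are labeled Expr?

[Expr [Term [Factor n]] - [Expr [Term [Factor n]] - [Expr [Term [Factor n]] - [Expr [Term [Factor n]]]]]]

4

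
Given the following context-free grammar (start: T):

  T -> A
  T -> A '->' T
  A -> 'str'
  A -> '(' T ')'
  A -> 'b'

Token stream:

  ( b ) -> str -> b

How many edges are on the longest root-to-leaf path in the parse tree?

4

[T [A ( [T [A b]] )] -> [T [A str] -> [T [A b]]]]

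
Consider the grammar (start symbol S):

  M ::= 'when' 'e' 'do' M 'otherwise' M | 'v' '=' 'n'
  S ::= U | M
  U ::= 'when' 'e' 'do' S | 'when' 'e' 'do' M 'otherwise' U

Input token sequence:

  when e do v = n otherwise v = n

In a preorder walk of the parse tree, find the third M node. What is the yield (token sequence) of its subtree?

v = n

[S [M when e do [M v = n] otherwise [M v = n]]]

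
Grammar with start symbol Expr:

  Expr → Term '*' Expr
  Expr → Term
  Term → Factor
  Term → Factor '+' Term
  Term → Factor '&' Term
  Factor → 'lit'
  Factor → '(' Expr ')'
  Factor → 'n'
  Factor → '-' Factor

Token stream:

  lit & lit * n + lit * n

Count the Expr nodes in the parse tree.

[Expr [Term [Factor lit] & [Term [Factor lit]]] * [Expr [Term [Factor n] + [Term [Factor lit]]] * [Expr [Term [Factor n]]]]]

3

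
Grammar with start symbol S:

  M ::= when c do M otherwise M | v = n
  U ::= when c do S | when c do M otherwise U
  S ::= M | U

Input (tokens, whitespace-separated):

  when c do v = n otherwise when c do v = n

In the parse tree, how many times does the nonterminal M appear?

2

[S [U when c do [M v = n] otherwise [U when c do [S [M v = n]]]]]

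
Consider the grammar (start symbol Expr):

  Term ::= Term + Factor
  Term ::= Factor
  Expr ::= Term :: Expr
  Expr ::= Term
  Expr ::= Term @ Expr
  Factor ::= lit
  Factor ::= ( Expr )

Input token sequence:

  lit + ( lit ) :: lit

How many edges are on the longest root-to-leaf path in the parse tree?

6

[Expr [Term [Term [Factor lit]] + [Factor ( [Expr [Term [Factor lit]]] )]] :: [Expr [Term [Factor lit]]]]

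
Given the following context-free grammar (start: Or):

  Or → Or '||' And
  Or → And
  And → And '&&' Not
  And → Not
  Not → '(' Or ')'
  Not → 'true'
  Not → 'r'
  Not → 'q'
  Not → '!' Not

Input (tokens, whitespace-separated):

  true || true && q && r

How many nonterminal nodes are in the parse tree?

10

[Or [Or [And [Not true]]] || [And [And [And [Not true]] && [Not q]] && [Not r]]]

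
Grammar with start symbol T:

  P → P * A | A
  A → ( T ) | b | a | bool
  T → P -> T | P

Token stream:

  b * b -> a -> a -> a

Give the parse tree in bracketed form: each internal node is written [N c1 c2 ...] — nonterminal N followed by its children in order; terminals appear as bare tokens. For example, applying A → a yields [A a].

T
P -> T
P * A -> T
A * A -> T
b * A -> T
b * b -> T
b * b -> P -> T
b * b -> A -> T
b * b -> a -> T
b * b -> a -> P -> T
b * b -> a -> A -> T
b * b -> a -> a -> T
b * b -> a -> a -> P
b * b -> a -> a -> A
b * b -> a -> a -> a

[T [P [P [A b]] * [A b]] -> [T [P [A a]] -> [T [P [A a]] -> [T [P [A a]]]]]]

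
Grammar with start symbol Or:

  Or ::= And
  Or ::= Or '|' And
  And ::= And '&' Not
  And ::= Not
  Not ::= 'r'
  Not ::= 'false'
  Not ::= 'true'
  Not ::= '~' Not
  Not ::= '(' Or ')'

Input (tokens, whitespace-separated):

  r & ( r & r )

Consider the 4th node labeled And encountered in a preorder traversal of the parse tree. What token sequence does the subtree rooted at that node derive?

[Or [And [And [Not r]] & [Not ( [Or [And [And [Not r]] & [Not r]]] )]]]

r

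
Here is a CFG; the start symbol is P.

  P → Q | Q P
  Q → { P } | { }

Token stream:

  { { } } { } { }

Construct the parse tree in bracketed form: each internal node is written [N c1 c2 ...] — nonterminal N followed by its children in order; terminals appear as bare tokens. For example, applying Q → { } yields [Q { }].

[P [Q { [P [Q { }]] }] [P [Q { }] [P [Q { }]]]]

P
Q P
{ P } P
{ Q } P
{ { } } P
{ { } } Q P
{ { } } { } P
{ { } } { } Q
{ { } } { } { }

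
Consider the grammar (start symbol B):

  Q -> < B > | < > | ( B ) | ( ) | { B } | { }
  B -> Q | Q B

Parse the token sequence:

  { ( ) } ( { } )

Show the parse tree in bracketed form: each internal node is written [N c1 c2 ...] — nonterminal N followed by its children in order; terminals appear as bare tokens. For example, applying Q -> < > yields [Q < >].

B
Q B
{ B } B
{ Q } B
{ ( ) } B
{ ( ) } Q
{ ( ) } ( B )
{ ( ) } ( Q )
{ ( ) } ( { } )

[B [Q { [B [Q ( )]] }] [B [Q ( [B [Q { }]] )]]]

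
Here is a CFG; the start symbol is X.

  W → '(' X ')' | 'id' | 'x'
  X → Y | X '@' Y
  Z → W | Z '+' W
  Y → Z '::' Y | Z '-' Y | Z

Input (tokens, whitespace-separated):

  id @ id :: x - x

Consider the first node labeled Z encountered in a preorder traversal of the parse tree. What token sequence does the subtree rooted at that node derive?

id

[X [X [Y [Z [W id]]]] @ [Y [Z [W id]] :: [Y [Z [W x]] - [Y [Z [W x]]]]]]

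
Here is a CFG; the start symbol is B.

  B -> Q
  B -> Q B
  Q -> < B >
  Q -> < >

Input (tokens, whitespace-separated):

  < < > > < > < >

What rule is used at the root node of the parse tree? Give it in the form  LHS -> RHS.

B -> Q B

[B [Q < [B [Q < >]] >] [B [Q < >] [B [Q < >]]]]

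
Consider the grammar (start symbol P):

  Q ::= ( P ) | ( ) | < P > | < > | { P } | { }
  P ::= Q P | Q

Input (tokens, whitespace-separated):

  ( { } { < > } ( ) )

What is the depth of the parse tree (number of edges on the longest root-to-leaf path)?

7

[P [Q ( [P [Q { }] [P [Q { [P [Q < >]] }] [P [Q ( )]]]] )]]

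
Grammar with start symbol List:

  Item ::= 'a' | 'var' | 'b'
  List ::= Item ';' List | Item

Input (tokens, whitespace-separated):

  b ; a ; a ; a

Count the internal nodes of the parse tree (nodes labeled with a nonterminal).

[List [Item b] ; [List [Item a] ; [List [Item a] ; [List [Item a]]]]]

8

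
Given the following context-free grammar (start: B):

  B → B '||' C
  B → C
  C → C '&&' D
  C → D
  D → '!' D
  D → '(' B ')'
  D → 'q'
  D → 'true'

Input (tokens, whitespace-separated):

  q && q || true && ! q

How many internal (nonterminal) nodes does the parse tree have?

11

[B [B [C [C [D q]] && [D q]]] || [C [C [D true]] && [D ! [D q]]]]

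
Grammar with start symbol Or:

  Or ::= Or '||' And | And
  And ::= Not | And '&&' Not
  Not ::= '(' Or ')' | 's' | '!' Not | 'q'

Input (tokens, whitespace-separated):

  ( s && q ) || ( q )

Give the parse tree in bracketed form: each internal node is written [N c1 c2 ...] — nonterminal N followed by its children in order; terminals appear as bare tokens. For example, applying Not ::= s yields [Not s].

[Or [Or [And [Not ( [Or [And [And [Not s]] && [Not q]]] )]]] || [And [Not ( [Or [And [Not q]]] )]]]

Or
Or || And
And || And
Not || And
( Or ) || And
( And ) || And
( And && Not ) || And
( Not && Not ) || And
( s && Not ) || And
( s && q ) || And
( s && q ) || Not
( s && q ) || ( Or )
( s && q ) || ( And )
( s && q ) || ( Not )
( s && q ) || ( q )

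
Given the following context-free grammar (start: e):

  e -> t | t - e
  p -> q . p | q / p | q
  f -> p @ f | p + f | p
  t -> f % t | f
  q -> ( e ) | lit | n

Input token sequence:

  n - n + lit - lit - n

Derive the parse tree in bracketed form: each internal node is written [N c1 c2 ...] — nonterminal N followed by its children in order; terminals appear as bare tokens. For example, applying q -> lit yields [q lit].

[e [t [f [p [q n]]]] - [e [t [f [p [q n]] + [f [p [q lit]]]]] - [e [t [f [p [q lit]]]] - [e [t [f [p [q n]]]]]]]]

e
t - e
f - e
p - e
q - e
n - e
n - t - e
n - f - e
n - p + f - e
n - q + f - e
n - n + f - e
n - n + p - e
n - n + q - e
n - n + lit - e
n - n + lit - t - e
n - n + lit - f - e
n - n + lit - p - e
n - n + lit - q - e
n - n + lit - lit - e
n - n + lit - lit - t
n - n + lit - lit - f
n - n + lit - lit - p
n - n + lit - lit - q
n - n + lit - lit - n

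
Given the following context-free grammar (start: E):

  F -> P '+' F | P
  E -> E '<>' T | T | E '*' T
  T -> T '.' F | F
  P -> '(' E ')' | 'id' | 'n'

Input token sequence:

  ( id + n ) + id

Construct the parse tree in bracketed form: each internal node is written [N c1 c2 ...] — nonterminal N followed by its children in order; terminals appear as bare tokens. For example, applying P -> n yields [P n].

E
T
F
P + F
( E ) + F
( T ) + F
( F ) + F
( P + F ) + F
( id + F ) + F
( id + P ) + F
( id + n ) + F
( id + n ) + P
( id + n ) + id

[E [T [F [P ( [E [T [F [P id] + [F [P n]]]]] )] + [F [P id]]]]]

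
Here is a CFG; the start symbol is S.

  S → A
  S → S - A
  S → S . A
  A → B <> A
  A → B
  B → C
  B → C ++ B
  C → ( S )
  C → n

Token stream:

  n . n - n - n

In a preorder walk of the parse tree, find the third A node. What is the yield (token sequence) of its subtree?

[S [S [S [S [A [B [C n]]]] . [A [B [C n]]]] - [A [B [C n]]]] - [A [B [C n]]]]

n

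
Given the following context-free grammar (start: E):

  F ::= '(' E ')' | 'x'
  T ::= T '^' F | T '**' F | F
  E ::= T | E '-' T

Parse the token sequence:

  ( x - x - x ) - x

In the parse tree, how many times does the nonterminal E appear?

[E [E [T [F ( [E [E [E [T [F x]]] - [T [F x]]] - [T [F x]]] )]]] - [T [F x]]]

5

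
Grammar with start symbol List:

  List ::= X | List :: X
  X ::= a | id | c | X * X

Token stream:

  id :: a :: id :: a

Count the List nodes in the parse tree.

4

[List [List [List [List [X id]] :: [X a]] :: [X id]] :: [X a]]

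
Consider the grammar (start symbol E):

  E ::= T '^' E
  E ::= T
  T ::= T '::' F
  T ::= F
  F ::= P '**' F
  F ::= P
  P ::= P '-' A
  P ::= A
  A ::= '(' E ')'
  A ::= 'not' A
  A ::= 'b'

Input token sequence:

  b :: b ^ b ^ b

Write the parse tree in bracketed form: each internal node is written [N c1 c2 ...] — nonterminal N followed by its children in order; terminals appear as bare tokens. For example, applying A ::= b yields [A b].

[E [T [T [F [P [A b]]]] :: [F [P [A b]]]] ^ [E [T [F [P [A b]]]] ^ [E [T [F [P [A b]]]]]]]

E
T ^ E
T :: F ^ E
F :: F ^ E
P :: F ^ E
A :: F ^ E
b :: F ^ E
b :: P ^ E
b :: A ^ E
b :: b ^ E
b :: b ^ T ^ E
b :: b ^ F ^ E
b :: b ^ P ^ E
b :: b ^ A ^ E
b :: b ^ b ^ E
b :: b ^ b ^ T
b :: b ^ b ^ F
b :: b ^ b ^ P
b :: b ^ b ^ A
b :: b ^ b ^ b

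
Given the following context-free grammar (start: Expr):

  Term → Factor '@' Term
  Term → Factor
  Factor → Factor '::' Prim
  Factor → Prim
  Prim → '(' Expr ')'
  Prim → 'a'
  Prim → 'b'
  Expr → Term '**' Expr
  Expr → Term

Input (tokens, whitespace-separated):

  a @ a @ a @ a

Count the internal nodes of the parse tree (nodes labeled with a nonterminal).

13

[Expr [Term [Factor [Prim a]] @ [Term [Factor [Prim a]] @ [Term [Factor [Prim a]] @ [Term [Factor [Prim a]]]]]]]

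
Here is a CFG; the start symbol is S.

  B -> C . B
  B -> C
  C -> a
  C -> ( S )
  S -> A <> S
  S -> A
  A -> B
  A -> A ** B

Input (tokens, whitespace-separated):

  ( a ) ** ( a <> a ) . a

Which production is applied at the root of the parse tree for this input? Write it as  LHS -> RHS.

S -> A

[S [A [A [B [C ( [S [A [B [C a]]]] )]]] ** [B [C ( [S [A [B [C a]]] <> [S [A [B [C a]]]]] )] . [B [C a]]]]]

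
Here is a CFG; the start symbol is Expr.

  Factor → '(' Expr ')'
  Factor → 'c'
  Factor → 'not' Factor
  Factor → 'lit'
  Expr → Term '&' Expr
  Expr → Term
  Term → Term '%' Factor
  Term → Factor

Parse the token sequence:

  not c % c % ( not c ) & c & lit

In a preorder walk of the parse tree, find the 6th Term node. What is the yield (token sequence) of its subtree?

[Expr [Term [Term [Term [Factor not [Factor c]]] % [Factor c]] % [Factor ( [Expr [Term [Factor not [Factor c]]]] )]] & [Expr [Term [Factor c]] & [Expr [Term [Factor lit]]]]]

lit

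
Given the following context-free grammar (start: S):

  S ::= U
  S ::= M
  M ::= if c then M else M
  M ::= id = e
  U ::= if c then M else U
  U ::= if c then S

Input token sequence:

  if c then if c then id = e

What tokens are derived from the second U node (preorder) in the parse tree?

[S [U if c then [S [U if c then [S [M id = e]]]]]]

if c then id = e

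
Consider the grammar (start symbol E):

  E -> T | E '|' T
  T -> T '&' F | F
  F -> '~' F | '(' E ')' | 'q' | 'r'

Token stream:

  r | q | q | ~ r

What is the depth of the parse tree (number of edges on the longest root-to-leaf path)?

6

[E [E [E [E [T [F r]]] | [T [F q]]] | [T [F q]]] | [T [F ~ [F r]]]]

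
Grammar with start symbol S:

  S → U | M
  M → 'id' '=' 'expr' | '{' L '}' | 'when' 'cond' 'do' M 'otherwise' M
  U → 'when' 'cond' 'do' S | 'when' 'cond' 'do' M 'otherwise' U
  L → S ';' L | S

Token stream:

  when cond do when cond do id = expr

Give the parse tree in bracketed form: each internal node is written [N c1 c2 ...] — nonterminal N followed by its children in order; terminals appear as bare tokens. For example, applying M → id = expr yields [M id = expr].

S
U
when cond do S
when cond do U
when cond do when cond do S
when cond do when cond do M
when cond do when cond do id = expr

[S [U when cond do [S [U when cond do [S [M id = expr]]]]]]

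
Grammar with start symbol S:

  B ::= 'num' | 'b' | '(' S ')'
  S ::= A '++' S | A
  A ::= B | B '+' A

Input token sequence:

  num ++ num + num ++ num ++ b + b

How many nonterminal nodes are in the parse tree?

[S [A [B num]] ++ [S [A [B num] + [A [B num]]] ++ [S [A [B num]] ++ [S [A [B b] + [A [B b]]]]]]]

16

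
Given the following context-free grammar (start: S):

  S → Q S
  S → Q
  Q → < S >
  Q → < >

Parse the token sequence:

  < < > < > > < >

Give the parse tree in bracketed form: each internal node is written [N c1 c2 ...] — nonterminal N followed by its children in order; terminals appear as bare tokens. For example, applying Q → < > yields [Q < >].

S
Q S
< S > S
< Q S > S
< < > S > S
< < > Q > S
< < > < > > S
< < > < > > Q
< < > < > > < >

[S [Q < [S [Q < >] [S [Q < >]]] >] [S [Q < >]]]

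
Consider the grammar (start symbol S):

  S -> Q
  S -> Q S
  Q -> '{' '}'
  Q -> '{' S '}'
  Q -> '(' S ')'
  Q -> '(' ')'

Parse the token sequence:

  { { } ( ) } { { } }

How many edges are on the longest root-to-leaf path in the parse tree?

5

[S [Q { [S [Q { }] [S [Q ( )]]] }] [S [Q { [S [Q { }]] }]]]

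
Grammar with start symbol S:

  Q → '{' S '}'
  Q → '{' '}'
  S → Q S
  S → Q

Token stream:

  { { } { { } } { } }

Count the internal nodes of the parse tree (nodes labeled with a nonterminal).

10

[S [Q { [S [Q { }] [S [Q { [S [Q { }]] }] [S [Q { }]]]] }]]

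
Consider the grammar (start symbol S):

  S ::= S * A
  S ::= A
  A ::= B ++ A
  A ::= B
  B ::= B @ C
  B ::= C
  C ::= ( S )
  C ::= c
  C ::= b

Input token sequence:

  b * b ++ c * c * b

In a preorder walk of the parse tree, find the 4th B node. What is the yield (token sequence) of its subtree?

[S [S [S [S [A [B [C b]]]] * [A [B [C b]] ++ [A [B [C c]]]]] * [A [B [C c]]]] * [A [B [C b]]]]

c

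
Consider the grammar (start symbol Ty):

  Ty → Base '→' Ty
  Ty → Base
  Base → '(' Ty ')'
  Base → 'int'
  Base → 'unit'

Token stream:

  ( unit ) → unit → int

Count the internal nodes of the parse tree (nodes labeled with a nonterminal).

8

[Ty [Base ( [Ty [Base unit]] )] → [Ty [Base unit] → [Ty [Base int]]]]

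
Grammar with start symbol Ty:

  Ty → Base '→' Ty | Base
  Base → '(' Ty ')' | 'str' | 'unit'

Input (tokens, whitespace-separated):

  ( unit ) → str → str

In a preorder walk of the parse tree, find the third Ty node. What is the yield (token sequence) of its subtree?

str → str

[Ty [Base ( [Ty [Base unit]] )] → [Ty [Base str] → [Ty [Base str]]]]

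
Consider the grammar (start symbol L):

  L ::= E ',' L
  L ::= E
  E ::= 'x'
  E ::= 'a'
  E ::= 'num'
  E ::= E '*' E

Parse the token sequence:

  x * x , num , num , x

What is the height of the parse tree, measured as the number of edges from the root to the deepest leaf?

5

[L [E [E x] * [E x]] , [L [E num] , [L [E num] , [L [E x]]]]]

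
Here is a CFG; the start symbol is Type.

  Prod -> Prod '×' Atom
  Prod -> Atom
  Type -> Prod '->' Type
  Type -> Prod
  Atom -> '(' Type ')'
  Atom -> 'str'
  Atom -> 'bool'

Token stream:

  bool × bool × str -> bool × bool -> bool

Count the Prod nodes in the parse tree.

[Type [Prod [Prod [Prod [Atom bool]] × [Atom bool]] × [Atom str]] -> [Type [Prod [Prod [Atom bool]] × [Atom bool]] -> [Type [Prod [Atom bool]]]]]

6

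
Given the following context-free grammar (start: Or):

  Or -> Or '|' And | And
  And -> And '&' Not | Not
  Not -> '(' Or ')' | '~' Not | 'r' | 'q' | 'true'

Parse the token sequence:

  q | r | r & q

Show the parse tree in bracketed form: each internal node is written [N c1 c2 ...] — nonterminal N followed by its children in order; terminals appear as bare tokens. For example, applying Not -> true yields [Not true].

[Or [Or [Or [And [Not q]]] | [And [Not r]]] | [And [And [Not r]] & [Not q]]]

Or
Or | And
Or | And | And
And | And | And
Not | And | And
q | And | And
q | Not | And
q | r | And
q | r | And & Not
q | r | Not & Not
q | r | r & Not
q | r | r & q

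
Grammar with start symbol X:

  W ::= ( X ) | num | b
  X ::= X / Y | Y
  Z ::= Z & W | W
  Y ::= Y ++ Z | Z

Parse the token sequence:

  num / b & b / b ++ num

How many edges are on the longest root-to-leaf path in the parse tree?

[X [X [X [Y [Z [W num]]]] / [Y [Z [Z [W b]] & [W b]]]] / [Y [Y [Z [W b]]] ++ [Z [W num]]]]

6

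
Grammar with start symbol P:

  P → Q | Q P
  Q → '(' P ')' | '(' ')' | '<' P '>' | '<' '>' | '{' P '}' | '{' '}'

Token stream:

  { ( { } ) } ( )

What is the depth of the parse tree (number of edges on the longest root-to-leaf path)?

[P [Q { [P [Q ( [P [Q { }]] )]] }] [P [Q ( )]]]

6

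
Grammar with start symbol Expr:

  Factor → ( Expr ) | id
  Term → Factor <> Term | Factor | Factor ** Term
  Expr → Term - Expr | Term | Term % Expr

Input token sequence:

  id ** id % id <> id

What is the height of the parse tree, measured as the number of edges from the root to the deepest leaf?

5

[Expr [Term [Factor id] ** [Term [Factor id]]] % [Expr [Term [Factor id] <> [Term [Factor id]]]]]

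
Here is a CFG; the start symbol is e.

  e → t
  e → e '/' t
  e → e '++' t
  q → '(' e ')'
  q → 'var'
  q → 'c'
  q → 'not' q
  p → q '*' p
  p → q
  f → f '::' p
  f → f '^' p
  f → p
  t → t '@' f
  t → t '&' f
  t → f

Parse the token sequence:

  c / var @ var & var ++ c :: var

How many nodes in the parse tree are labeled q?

6

[e [e [e [t [f [p [q c]]]]] / [t [t [t [f [p [q var]]]] @ [f [p [q var]]]] & [f [p [q var]]]]] ++ [t [f [f [p [q c]]] :: [p [q var]]]]]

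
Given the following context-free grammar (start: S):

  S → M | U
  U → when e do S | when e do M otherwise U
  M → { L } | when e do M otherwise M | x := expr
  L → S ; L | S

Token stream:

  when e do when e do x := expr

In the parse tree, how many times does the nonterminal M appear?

1

[S [U when e do [S [U when e do [S [M x := expr]]]]]]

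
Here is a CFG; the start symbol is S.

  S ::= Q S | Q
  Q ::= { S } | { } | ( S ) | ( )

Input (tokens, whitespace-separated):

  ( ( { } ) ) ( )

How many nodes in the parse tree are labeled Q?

[S [Q ( [S [Q ( [S [Q { }]] )]] )] [S [Q ( )]]]

4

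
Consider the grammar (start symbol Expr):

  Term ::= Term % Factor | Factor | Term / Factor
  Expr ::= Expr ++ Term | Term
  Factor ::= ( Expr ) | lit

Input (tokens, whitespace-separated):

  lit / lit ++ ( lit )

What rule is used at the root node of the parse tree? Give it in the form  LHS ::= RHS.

Expr ::= Expr ++ Term

[Expr [Expr [Term [Term [Factor lit]] / [Factor lit]]] ++ [Term [Factor ( [Expr [Term [Factor lit]]] )]]]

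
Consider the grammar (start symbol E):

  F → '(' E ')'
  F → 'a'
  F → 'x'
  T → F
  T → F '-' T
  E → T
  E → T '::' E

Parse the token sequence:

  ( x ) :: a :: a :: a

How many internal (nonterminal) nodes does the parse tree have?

15

[E [T [F ( [E [T [F x]]] )]] :: [E [T [F a]] :: [E [T [F a]] :: [E [T [F a]]]]]]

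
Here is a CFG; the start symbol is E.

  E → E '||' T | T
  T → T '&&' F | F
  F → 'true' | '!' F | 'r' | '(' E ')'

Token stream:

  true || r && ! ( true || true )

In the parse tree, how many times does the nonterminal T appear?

5

[E [E [T [F true]]] || [T [T [F r]] && [F ! [F ( [E [E [T [F true]]] || [T [F true]]] )]]]]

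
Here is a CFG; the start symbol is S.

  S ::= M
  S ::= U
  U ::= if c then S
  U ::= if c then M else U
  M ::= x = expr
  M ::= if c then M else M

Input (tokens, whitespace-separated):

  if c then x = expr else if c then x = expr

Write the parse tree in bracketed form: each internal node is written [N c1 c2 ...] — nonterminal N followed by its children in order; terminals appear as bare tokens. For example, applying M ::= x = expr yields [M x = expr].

S
U
if c then M else U
if c then x = expr else U
if c then x = expr else if c then S
if c then x = expr else if c then M
if c then x = expr else if c then x = expr

[S [U if c then [M x = expr] else [U if c then [S [M x = expr]]]]]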